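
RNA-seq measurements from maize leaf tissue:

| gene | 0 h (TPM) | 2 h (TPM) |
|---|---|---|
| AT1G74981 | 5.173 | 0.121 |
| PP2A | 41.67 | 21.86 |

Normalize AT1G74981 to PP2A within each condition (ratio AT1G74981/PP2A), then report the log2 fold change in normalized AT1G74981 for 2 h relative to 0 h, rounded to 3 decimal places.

-4.487

AT1G74981/PP2A (0 h) = 5.173 / 41.67 = 0.12414
AT1G74981/PP2A (2 h) = 0.121 / 21.86 = 0.0055352
Fold change = 0.0055352 / 0.12414 = 0.0446
log2(0.0446) = -4.4872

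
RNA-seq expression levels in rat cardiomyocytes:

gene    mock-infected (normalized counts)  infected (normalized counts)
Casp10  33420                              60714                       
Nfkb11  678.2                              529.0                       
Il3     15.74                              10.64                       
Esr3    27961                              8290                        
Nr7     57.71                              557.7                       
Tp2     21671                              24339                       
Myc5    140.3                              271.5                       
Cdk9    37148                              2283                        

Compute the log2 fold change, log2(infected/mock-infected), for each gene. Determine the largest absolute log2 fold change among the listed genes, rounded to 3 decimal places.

log2(60714/33420) = 0.861  (Casp10)
log2(529.0/678.2) = -0.358  (Nfkb11)
log2(10.64/15.74) = -0.565  (Il3)
log2(8290/27961) = -1.754  (Esr3)
log2(557.7/57.71) = 3.273  (Nr7)
log2(24339/21671) = 0.168  (Tp2)
log2(271.5/140.3) = 0.952  (Myc5)
log2(2283/37148) = -4.024  (Cdk9)
The largest magnitude belongs to Cdk9.

4.024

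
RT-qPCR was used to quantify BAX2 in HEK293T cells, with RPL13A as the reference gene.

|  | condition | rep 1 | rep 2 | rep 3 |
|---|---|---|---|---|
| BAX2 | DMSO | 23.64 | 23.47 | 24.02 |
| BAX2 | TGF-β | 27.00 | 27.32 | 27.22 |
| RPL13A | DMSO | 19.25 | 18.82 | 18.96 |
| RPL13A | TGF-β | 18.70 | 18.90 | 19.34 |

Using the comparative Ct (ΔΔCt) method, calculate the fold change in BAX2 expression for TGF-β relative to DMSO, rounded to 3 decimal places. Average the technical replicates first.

0.088

Mean Ct: BAX2 DMSO 23.710; BAX2 TGF-β 27.180; RPL13A DMSO 19.010; RPL13A TGF-β 18.980
ΔCt(DMSO) = 23.710 − 19.010 = 4.700
ΔCt(TGF-β) = 27.180 − 18.980 = 8.200
ΔΔCt = 8.200 − 4.700 = 3.500
Fold change = 2^(−3.500) = 0.0884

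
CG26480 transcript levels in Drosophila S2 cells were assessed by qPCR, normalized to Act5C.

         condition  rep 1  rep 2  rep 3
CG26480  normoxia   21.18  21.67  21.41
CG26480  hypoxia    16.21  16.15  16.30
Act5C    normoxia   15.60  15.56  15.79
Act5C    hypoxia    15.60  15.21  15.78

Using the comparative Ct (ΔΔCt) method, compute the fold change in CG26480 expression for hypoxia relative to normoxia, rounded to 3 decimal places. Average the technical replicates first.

Mean Ct: CG26480 normoxia 21.420; CG26480 hypoxia 16.220; Act5C normoxia 15.650; Act5C hypoxia 15.530
ΔCt(normoxia) = 21.420 − 15.650 = 5.770
ΔCt(hypoxia) = 16.220 − 15.530 = 0.690
ΔΔCt = 0.690 − 5.770 = -5.080
Fold change = 2^(−(-5.080)) = 2^5.080 = 33.8246

33.825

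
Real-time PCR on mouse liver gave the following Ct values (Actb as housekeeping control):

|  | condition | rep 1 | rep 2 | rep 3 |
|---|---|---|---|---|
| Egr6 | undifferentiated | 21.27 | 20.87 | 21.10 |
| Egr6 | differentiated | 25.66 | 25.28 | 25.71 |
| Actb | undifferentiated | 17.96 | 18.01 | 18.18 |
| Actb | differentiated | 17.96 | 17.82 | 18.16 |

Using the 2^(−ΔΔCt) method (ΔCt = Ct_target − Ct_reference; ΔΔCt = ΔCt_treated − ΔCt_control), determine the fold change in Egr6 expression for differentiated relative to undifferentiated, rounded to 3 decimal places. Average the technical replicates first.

Mean Ct: Egr6 undifferentiated 21.080; Egr6 differentiated 25.550; Actb undifferentiated 18.050; Actb differentiated 17.980
ΔCt(undifferentiated) = 21.080 − 18.050 = 3.030
ΔCt(differentiated) = 25.550 − 17.980 = 7.570
ΔΔCt = 7.570 − 3.030 = 4.540
Fold change = 2^(−4.540) = 0.0430

0.043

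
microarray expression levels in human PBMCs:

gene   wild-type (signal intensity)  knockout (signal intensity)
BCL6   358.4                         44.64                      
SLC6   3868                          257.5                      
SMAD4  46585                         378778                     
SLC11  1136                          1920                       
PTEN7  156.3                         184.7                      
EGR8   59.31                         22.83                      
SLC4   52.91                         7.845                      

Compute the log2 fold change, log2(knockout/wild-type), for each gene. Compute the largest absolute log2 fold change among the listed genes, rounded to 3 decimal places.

3.909

log2(44.64/358.4) = -3.005  (BCL6)
log2(257.5/3868) = -3.909  (SLC6)
log2(378778/46585) = 3.023  (SMAD4)
log2(1920/1136) = 0.757  (SLC11)
log2(184.7/156.3) = 0.241  (PTEN7)
log2(22.83/59.31) = -1.377  (EGR8)
log2(7.845/52.91) = -2.754  (SLC4)
The largest magnitude belongs to SLC6.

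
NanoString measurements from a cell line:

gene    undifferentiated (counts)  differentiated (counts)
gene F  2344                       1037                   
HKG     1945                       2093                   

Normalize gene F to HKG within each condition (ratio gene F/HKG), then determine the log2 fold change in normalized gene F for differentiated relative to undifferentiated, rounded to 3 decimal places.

gene F/HKG (undifferentiated) = 2344 / 1945 = 1.2051
gene F/HKG (differentiated) = 1037 / 2093 = 0.49546
Fold change = 0.49546 / 1.2051 = 0.4111
log2(0.4111) = -1.2824

-1.282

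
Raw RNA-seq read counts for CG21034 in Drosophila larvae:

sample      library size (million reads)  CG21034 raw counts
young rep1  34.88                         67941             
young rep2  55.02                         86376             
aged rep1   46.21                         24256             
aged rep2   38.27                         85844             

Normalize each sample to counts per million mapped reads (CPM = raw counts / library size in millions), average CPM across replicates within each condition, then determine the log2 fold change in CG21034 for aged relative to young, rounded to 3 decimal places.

-0.346

CPM(young rep1) = 67941 / 34.88 = 1947.8498
CPM(young rep2) = 86376 / 55.02 = 1569.9019
CPM(aged rep1) = 24256 / 46.21 = 524.9080
CPM(aged rep2) = 85844 / 38.27 = 2243.1147
mean CPM(young) = 1758.8758; mean CPM(aged) = 1384.0114
Fold change = 1384.0114 / 1758.8758 = 0.78687
log2(0.78687) = -0.3458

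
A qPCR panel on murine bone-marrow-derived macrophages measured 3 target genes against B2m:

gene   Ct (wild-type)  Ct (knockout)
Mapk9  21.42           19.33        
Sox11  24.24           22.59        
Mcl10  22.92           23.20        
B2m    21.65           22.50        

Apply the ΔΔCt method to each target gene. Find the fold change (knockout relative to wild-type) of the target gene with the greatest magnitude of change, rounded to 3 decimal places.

7.674

Mapk9: ΔΔCt = (19.33−22.50) − (21.42−21.65) = -3.17 − (-0.23) = -2.94; fold change = 2^2.94 = 7.674
Sox11: ΔΔCt = (22.59−22.50) − (24.24−21.65) = 0.09 − 2.59 = -2.50; fold change = 2^2.50 = 5.657
Mcl10: ΔΔCt = (23.20−22.50) − (22.92−21.65) = 0.70 − 1.27 = -0.57; fold change = 2^0.57 = 1.485
Mapk9 has the largest |ΔΔCt| = 2.94.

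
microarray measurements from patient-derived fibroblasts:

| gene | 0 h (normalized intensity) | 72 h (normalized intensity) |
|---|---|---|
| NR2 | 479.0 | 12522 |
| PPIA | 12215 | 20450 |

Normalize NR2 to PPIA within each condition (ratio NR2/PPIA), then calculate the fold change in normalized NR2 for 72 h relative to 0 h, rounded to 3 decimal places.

NR2/PPIA (0 h) = 479.0 / 12215 = 0.039214
NR2/PPIA (72 h) = 12522 / 20450 = 0.61232
Fold change = 0.61232 / 0.039214 = 15.6149

15.615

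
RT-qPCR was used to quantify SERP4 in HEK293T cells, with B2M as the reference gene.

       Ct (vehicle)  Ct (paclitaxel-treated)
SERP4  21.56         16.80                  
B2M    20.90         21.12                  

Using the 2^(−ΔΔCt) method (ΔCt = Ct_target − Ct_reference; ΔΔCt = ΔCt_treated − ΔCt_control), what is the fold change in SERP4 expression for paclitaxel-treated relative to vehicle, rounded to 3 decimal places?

31.559

ΔCt(vehicle) = 21.560 − 20.900 = 0.660
ΔCt(paclitaxel-treated) = 16.800 − 21.120 = -4.320
ΔΔCt = -4.320 − 0.660 = -4.980
Fold change = 2^(−(-4.980)) = 2^4.980 = 31.5594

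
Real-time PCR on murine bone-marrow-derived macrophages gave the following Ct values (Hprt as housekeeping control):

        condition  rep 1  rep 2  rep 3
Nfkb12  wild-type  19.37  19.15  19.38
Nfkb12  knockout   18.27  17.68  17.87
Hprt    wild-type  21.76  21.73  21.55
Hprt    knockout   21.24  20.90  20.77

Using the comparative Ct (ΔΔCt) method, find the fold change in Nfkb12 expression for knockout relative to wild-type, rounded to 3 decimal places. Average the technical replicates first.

1.569

Mean Ct: Nfkb12 wild-type 19.300; Nfkb12 knockout 17.940; Hprt wild-type 21.680; Hprt knockout 20.970
ΔCt(wild-type) = 19.300 − 21.680 = -2.380
ΔCt(knockout) = 17.940 − 20.970 = -3.030
ΔΔCt = -3.030 − (-2.380) = -0.650
Fold change = 2^(−(-0.650)) = 2^0.650 = 1.5692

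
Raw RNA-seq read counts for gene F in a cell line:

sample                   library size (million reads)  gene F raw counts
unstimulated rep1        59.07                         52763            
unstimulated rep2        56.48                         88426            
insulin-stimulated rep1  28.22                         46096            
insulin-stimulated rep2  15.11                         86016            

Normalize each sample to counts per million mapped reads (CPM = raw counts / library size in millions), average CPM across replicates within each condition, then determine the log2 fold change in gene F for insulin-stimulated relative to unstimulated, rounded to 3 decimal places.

1.575

CPM(unstimulated rep1) = 52763 / 59.07 = 893.2284
CPM(unstimulated rep2) = 88426 / 56.48 = 1565.6161
CPM(insulin-stimulated rep1) = 46096 / 28.22 = 1633.4515
CPM(insulin-stimulated rep2) = 86016 / 15.11 = 5692.6539
mean CPM(unstimulated) = 1229.4223; mean CPM(insulin-stimulated) = 3663.0527
Fold change = 3663.0527 / 1229.4223 = 2.97949
log2(2.97949) = 1.5751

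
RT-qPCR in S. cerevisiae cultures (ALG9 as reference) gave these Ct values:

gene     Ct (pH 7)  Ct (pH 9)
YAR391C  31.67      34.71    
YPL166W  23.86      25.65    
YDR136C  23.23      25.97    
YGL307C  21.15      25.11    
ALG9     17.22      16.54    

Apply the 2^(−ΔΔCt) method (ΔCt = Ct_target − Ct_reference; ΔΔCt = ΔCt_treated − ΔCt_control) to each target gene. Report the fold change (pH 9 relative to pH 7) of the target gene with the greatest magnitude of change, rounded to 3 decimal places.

0.040

YAR391C: ΔΔCt = (34.71−16.54) − (31.67−17.22) = 18.17 − 14.45 = 3.72; fold change = 2^-3.72 = 0.076
YPL166W: ΔΔCt = (25.65−16.54) − (23.86−17.22) = 9.11 − 6.64 = 2.47; fold change = 2^-2.47 = 0.180
YDR136C: ΔΔCt = (25.97−16.54) − (23.23−17.22) = 9.43 − 6.01 = 3.42; fold change = 2^-3.42 = 0.093
YGL307C: ΔΔCt = (25.11−16.54) − (21.15−17.22) = 8.57 − 3.93 = 4.64; fold change = 2^-4.64 = 0.040
YGL307C has the largest |ΔΔCt| = 4.64.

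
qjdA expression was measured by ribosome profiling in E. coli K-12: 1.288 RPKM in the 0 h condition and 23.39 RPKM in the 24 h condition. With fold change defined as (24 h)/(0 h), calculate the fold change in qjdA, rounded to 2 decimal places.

18.16

Fold change = 23.39 / 1.288 = 18.160
qjdA is upregulated.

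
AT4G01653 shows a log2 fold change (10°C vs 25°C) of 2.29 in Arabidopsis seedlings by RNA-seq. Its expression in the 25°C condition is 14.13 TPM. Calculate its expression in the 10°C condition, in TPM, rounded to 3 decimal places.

69.104

Fold change = 2^(2.29) = 4.8906
10°C expression = 14.13 × 4.8906 = 69.104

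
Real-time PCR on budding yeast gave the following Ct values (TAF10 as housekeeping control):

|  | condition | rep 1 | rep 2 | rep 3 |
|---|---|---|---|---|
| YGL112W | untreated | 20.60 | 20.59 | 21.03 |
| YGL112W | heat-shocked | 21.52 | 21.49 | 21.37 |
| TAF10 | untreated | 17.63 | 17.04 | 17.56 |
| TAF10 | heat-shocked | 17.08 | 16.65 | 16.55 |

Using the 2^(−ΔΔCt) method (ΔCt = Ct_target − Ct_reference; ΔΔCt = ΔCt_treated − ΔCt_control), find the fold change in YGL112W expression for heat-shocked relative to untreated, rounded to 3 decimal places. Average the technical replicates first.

0.387

Mean Ct: YGL112W untreated 20.740; YGL112W heat-shocked 21.460; TAF10 untreated 17.410; TAF10 heat-shocked 16.760
ΔCt(untreated) = 20.740 − 17.410 = 3.330
ΔCt(heat-shocked) = 21.460 − 16.760 = 4.700
ΔΔCt = 4.700 − 3.330 = 1.370
Fold change = 2^(−1.370) = 0.3869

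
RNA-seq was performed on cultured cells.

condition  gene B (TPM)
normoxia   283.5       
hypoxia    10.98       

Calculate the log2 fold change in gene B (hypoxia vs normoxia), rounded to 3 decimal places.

Fold change = 10.98 / 283.5 = 0.0387
log2(0.0387) = -4.6904

-4.690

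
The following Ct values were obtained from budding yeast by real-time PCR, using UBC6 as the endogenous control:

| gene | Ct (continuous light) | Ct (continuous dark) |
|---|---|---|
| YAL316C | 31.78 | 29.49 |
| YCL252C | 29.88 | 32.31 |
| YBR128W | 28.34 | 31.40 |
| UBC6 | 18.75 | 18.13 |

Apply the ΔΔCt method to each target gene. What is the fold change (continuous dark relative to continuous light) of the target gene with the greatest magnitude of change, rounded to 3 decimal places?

YAL316C: ΔΔCt = (29.49−18.13) − (31.78−18.75) = 11.36 − 13.03 = -1.67; fold change = 2^1.67 = 3.182
YCL252C: ΔΔCt = (32.31−18.13) − (29.88−18.75) = 14.18 − 11.13 = 3.05; fold change = 2^-3.05 = 0.121
YBR128W: ΔΔCt = (31.40−18.13) − (28.34−18.75) = 13.27 − 9.59 = 3.68; fold change = 2^-3.68 = 0.078
YBR128W has the largest |ΔΔCt| = 3.68.

0.078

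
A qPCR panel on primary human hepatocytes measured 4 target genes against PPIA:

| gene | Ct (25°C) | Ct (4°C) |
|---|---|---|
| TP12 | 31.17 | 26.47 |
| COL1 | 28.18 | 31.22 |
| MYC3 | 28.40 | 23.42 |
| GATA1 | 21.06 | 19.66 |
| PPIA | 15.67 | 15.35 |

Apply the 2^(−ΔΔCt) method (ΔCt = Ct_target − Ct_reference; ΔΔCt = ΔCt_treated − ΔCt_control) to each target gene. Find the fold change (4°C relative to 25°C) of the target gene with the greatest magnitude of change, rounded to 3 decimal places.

TP12: ΔΔCt = (26.47−15.35) − (31.17−15.67) = 11.12 − 15.50 = -4.38; fold change = 2^4.38 = 20.821
COL1: ΔΔCt = (31.22−15.35) − (28.18−15.67) = 15.87 − 12.51 = 3.36; fold change = 2^-3.36 = 0.097
MYC3: ΔΔCt = (23.42−15.35) − (28.40−15.67) = 8.07 − 12.73 = -4.66; fold change = 2^4.66 = 25.281
GATA1: ΔΔCt = (19.66−15.35) − (21.06−15.67) = 4.31 − 5.39 = -1.08; fold change = 2^1.08 = 2.114
MYC3 has the largest |ΔΔCt| = 4.66.

25.281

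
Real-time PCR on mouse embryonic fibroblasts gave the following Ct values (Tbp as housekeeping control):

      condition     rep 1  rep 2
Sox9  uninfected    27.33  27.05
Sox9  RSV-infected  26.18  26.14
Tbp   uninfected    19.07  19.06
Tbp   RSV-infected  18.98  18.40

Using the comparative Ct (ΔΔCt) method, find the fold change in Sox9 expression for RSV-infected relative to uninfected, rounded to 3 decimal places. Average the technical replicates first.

1.575

Mean Ct: Sox9 uninfected 27.190; Sox9 RSV-infected 26.160; Tbp uninfected 19.065; Tbp RSV-infected 18.690
ΔCt(uninfected) = 27.190 − 19.065 = 8.125
ΔCt(RSV-infected) = 26.160 − 18.690 = 7.470
ΔΔCt = 7.470 − 8.125 = -0.655
Fold change = 2^(−(-0.655)) = 2^0.655 = 1.5746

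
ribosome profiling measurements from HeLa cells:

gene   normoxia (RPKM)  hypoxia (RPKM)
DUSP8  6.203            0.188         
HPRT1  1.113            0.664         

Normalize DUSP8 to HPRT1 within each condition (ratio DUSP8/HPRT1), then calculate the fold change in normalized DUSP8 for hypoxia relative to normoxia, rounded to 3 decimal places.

DUSP8/HPRT1 (normoxia) = 6.203 / 1.113 = 5.5732
DUSP8/HPRT1 (hypoxia) = 0.188 / 0.664 = 0.28313
Fold change = 0.28313 / 5.5732 = 0.0508

0.051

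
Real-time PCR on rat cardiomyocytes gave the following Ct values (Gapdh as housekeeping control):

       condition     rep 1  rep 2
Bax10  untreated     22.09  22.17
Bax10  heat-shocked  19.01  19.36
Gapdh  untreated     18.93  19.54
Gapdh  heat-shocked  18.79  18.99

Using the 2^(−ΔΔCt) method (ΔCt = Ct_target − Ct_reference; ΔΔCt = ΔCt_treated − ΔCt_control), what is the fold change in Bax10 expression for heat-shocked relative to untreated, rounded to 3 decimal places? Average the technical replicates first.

Mean Ct: Bax10 untreated 22.130; Bax10 heat-shocked 19.185; Gapdh untreated 19.235; Gapdh heat-shocked 18.890
ΔCt(untreated) = 22.130 − 19.235 = 2.895
ΔCt(heat-shocked) = 19.185 − 18.890 = 0.295
ΔΔCt = 0.295 − 2.895 = -2.600
Fold change = 2^(−(-2.600)) = 2^2.600 = 6.0629

6.063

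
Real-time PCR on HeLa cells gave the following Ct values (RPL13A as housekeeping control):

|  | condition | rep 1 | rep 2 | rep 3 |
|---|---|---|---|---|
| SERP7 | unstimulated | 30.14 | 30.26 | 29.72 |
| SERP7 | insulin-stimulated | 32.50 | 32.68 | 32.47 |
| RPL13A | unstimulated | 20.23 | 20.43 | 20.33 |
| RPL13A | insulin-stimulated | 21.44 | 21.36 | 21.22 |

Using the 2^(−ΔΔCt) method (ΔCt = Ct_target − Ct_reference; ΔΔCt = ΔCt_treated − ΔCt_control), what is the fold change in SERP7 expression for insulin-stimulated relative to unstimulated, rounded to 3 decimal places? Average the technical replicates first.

Mean Ct: SERP7 unstimulated 30.040; SERP7 insulin-stimulated 32.550; RPL13A unstimulated 20.330; RPL13A insulin-stimulated 21.340
ΔCt(unstimulated) = 30.040 − 20.330 = 9.710
ΔCt(insulin-stimulated) = 32.550 − 21.340 = 11.210
ΔΔCt = 11.210 − 9.710 = 1.500
Fold change = 2^(−1.500) = 0.3536

0.354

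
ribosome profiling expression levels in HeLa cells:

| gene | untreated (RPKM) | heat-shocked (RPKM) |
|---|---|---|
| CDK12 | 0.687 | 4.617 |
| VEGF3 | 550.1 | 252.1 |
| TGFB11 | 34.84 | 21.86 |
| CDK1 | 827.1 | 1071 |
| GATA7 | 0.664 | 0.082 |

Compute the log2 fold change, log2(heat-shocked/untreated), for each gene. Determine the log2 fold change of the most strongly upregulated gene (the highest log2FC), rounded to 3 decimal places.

2.749

log2(4.617/0.687) = 2.749  (CDK12)
log2(252.1/550.1) = -1.126  (VEGF3)
log2(21.86/34.84) = -0.672  (TGFB11)
log2(1071/827.1) = 0.373  (CDK1)
log2(0.082/0.664) = -3.017  (GATA7)
CDK12 is most strongly upregulated.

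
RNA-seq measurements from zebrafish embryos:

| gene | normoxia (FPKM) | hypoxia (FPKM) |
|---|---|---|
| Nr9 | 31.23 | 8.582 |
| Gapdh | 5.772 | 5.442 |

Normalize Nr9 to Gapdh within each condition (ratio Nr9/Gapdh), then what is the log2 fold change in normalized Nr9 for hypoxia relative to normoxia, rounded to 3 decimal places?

-1.779

Nr9/Gapdh (normoxia) = 31.23 / 5.772 = 5.4106
Nr9/Gapdh (hypoxia) = 8.582 / 5.442 = 1.577
Fold change = 1.577 / 5.4106 = 0.2915
log2(0.2915) = -1.7786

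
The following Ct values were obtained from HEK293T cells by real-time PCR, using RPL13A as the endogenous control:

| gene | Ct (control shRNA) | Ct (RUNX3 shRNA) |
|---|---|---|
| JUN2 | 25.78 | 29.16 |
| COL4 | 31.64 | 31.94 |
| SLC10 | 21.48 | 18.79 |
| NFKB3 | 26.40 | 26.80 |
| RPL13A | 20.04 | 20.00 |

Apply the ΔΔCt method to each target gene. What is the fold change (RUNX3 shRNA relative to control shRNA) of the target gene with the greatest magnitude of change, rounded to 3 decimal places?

JUN2: ΔΔCt = (29.16−20.00) − (25.78−20.04) = 9.16 − 5.74 = 3.42; fold change = 2^-3.42 = 0.093
COL4: ΔΔCt = (31.94−20.00) − (31.64−20.04) = 11.94 − 11.60 = 0.34; fold change = 2^-0.34 = 0.790
SLC10: ΔΔCt = (18.79−20.00) − (21.48−20.04) = -1.21 − 1.44 = -2.65; fold change = 2^2.65 = 6.277
NFKB3: ΔΔCt = (26.80−20.00) − (26.40−20.04) = 6.80 − 6.36 = 0.44; fold change = 2^-0.44 = 0.737
JUN2 has the largest |ΔΔCt| = 3.42.

0.093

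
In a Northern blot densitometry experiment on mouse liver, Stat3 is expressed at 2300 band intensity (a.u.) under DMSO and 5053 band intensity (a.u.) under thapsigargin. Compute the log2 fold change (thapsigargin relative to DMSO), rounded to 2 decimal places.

Fold change = 5053 / 2300 = 2.1970
log2(2.1970) = 1.136

1.14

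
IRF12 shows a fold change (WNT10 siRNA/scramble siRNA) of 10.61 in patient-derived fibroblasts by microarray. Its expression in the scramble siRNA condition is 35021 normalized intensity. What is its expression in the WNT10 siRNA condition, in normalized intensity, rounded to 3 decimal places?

WNT10 siRNA expression = 35021 × 10.61 = 371572.810

371572.810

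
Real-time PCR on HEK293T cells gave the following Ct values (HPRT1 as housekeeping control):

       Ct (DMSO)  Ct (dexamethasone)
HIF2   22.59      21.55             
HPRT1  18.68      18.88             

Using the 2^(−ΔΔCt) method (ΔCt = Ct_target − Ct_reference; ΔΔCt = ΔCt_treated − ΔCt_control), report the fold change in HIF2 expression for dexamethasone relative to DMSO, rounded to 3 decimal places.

2.362

ΔCt(DMSO) = 22.590 − 18.680 = 3.910
ΔCt(dexamethasone) = 21.550 − 18.880 = 2.670
ΔΔCt = 2.670 − 3.910 = -1.240
Fold change = 2^(−(-1.240)) = 2^1.240 = 2.3620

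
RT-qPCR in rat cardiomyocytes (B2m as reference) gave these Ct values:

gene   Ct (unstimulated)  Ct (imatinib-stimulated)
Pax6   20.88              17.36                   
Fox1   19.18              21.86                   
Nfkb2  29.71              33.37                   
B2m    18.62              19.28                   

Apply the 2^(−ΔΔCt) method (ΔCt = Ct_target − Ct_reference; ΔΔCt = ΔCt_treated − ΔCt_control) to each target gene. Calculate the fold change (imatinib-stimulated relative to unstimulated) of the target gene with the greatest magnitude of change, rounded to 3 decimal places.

Pax6: ΔΔCt = (17.36−19.28) − (20.88−18.62) = -1.92 − 2.26 = -4.18; fold change = 2^4.18 = 18.126
Fox1: ΔΔCt = (21.86−19.28) − (19.18−18.62) = 2.58 − 0.56 = 2.02; fold change = 2^-2.02 = 0.247
Nfkb2: ΔΔCt = (33.37−19.28) − (29.71−18.62) = 14.09 − 11.09 = 3.00; fold change = 2^-3.00 = 0.125
Pax6 has the largest |ΔΔCt| = 4.18.

18.126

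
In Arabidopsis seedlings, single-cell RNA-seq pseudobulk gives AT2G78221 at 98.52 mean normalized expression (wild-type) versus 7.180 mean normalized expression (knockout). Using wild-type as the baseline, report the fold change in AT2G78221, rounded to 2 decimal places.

Fold change = 7.180 / 98.52 = 0.073
AT2G78221 is downregulated.

0.07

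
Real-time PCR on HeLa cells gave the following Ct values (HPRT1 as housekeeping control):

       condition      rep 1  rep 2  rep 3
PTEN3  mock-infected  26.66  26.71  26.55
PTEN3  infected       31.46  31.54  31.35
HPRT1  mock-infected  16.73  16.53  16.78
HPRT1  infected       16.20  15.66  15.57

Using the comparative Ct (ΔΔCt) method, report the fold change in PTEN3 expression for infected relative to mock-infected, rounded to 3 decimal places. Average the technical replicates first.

Mean Ct: PTEN3 mock-infected 26.640; PTEN3 infected 31.450; HPRT1 mock-infected 16.680; HPRT1 infected 15.810
ΔCt(mock-infected) = 26.640 − 16.680 = 9.960
ΔCt(infected) = 31.450 − 15.810 = 15.640
ΔΔCt = 15.640 − 9.960 = 5.680
Fold change = 2^(−5.680) = 0.0195

0.020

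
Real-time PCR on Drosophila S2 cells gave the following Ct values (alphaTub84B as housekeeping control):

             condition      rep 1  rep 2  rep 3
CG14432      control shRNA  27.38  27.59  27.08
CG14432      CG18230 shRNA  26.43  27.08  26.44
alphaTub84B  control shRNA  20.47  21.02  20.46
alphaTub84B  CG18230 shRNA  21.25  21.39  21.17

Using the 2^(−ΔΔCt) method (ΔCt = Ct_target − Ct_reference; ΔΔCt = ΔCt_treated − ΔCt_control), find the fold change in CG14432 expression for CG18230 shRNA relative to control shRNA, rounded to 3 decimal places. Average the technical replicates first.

Mean Ct: CG14432 control shRNA 27.350; CG14432 CG18230 shRNA 26.650; alphaTub84B control shRNA 20.650; alphaTub84B CG18230 shRNA 21.270
ΔCt(control shRNA) = 27.350 − 20.650 = 6.700
ΔCt(CG18230 shRNA) = 26.650 − 21.270 = 5.380
ΔΔCt = 5.380 − 6.700 = -1.320
Fold change = 2^(−(-1.320)) = 2^1.320 = 2.4967

2.497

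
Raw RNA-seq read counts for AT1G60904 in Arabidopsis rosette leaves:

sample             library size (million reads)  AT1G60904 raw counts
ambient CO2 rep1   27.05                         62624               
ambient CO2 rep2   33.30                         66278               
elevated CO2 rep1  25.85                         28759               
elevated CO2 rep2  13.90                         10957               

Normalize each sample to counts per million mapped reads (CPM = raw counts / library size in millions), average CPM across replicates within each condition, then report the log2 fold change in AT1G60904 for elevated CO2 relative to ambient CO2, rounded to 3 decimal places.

CPM(ambient CO2 rep1) = 62624 / 27.05 = 2315.1201
CPM(ambient CO2 rep2) = 66278 / 33.30 = 1990.3303
CPM(elevated CO2 rep1) = 28759 / 25.85 = 1112.5338
CPM(elevated CO2 rep2) = 10957 / 13.90 = 788.2734
mean CPM(ambient CO2) = 2152.7252; mean CPM(elevated CO2) = 950.4036
Fold change = 950.4036 / 2152.7252 = 0.44149
log2(0.44149) = -1.1796

-1.180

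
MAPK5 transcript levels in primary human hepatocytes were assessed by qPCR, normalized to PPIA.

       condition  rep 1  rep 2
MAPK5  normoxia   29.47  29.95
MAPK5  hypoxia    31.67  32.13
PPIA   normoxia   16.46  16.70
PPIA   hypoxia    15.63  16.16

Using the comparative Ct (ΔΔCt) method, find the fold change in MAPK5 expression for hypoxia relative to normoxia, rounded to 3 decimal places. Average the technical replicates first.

Mean Ct: MAPK5 normoxia 29.710; MAPK5 hypoxia 31.900; PPIA normoxia 16.580; PPIA hypoxia 15.895
ΔCt(normoxia) = 29.710 − 16.580 = 13.130
ΔCt(hypoxia) = 31.900 − 15.895 = 16.005
ΔΔCt = 16.005 − 13.130 = 2.875
Fold change = 2^(−2.875) = 0.1363

0.136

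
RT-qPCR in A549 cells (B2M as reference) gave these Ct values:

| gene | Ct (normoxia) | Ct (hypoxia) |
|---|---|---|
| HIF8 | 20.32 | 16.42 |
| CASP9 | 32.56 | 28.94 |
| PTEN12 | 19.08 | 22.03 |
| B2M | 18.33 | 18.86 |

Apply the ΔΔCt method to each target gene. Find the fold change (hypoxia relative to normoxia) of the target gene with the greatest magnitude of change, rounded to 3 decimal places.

HIF8: ΔΔCt = (16.42−18.86) − (20.32−18.33) = -2.44 − 1.99 = -4.43; fold change = 2^4.43 = 21.556
CASP9: ΔΔCt = (28.94−18.86) − (32.56−18.33) = 10.08 − 14.23 = -4.15; fold change = 2^4.15 = 17.753
PTEN12: ΔΔCt = (22.03−18.86) − (19.08−18.33) = 3.17 − 0.75 = 2.42; fold change = 2^-2.42 = 0.187
HIF8 has the largest |ΔΔCt| = 4.43.

21.556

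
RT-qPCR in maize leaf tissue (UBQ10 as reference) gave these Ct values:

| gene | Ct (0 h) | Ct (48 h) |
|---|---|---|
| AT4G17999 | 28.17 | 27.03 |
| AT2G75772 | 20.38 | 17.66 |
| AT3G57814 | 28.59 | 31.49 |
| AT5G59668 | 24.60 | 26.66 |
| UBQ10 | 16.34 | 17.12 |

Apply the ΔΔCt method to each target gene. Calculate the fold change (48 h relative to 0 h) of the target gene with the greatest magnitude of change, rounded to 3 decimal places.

11.314

AT4G17999: ΔΔCt = (27.03−17.12) − (28.17−16.34) = 9.91 − 11.83 = -1.92; fold change = 2^1.92 = 3.784
AT2G75772: ΔΔCt = (17.66−17.12) − (20.38−16.34) = 0.54 − 4.04 = -3.50; fold change = 2^3.50 = 11.314
AT3G57814: ΔΔCt = (31.49−17.12) − (28.59−16.34) = 14.37 − 12.25 = 2.12; fold change = 2^-2.12 = 0.230
AT5G59668: ΔΔCt = (26.66−17.12) − (24.60−16.34) = 9.54 − 8.26 = 1.28; fold change = 2^-1.28 = 0.412
AT2G75772 has the largest |ΔΔCt| = 3.50.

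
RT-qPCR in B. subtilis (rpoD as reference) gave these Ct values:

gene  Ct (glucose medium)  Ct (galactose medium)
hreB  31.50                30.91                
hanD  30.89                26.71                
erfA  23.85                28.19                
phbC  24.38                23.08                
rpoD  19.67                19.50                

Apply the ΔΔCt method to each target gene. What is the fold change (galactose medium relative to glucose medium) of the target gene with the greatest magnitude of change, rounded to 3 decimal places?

0.044

hreB: ΔΔCt = (30.91−19.50) − (31.50−19.67) = 11.41 − 11.83 = -0.42; fold change = 2^0.42 = 1.338
hanD: ΔΔCt = (26.71−19.50) − (30.89−19.67) = 7.21 − 11.22 = -4.01; fold change = 2^4.01 = 16.111
erfA: ΔΔCt = (28.19−19.50) − (23.85−19.67) = 8.69 − 4.18 = 4.51; fold change = 2^-4.51 = 0.044
phbC: ΔΔCt = (23.08−19.50) − (24.38−19.67) = 3.58 − 4.71 = -1.13; fold change = 2^1.13 = 2.189
erfA has the largest |ΔΔCt| = 4.51.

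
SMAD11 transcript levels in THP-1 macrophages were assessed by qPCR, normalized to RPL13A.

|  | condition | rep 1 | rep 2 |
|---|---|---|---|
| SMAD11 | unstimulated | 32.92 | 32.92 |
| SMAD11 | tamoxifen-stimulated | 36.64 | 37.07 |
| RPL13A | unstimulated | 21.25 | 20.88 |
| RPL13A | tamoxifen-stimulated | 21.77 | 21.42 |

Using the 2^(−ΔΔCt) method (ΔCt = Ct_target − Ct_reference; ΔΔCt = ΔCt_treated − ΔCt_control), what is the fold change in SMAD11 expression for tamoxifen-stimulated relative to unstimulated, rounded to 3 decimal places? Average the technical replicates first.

Mean Ct: SMAD11 unstimulated 32.920; SMAD11 tamoxifen-stimulated 36.855; RPL13A unstimulated 21.065; RPL13A tamoxifen-stimulated 21.595
ΔCt(unstimulated) = 32.920 − 21.065 = 11.855
ΔCt(tamoxifen-stimulated) = 36.855 − 21.595 = 15.260
ΔΔCt = 15.260 − 11.855 = 3.405
Fold change = 2^(−3.405) = 0.0944

0.094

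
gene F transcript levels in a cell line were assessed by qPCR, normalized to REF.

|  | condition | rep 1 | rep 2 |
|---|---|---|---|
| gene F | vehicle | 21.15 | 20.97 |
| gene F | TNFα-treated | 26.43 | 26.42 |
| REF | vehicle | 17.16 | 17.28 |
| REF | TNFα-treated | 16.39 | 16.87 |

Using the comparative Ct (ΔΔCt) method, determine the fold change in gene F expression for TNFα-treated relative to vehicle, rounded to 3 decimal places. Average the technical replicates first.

Mean Ct: gene F vehicle 21.060; gene F TNFα-treated 26.425; REF vehicle 17.220; REF TNFα-treated 16.630
ΔCt(vehicle) = 21.060 − 17.220 = 3.840
ΔCt(TNFα-treated) = 26.425 − 16.630 = 9.795
ΔΔCt = 9.795 − 3.840 = 5.955
Fold change = 2^(−5.955) = 0.0161

0.016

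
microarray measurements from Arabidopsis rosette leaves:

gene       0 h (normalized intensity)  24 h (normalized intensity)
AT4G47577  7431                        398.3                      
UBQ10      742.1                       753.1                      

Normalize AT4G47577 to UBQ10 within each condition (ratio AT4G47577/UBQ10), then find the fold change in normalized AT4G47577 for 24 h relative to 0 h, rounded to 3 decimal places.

AT4G47577/UBQ10 (0 h) = 7431 / 742.1 = 10.013
AT4G47577/UBQ10 (24 h) = 398.3 / 753.1 = 0.52888
Fold change = 0.52888 / 10.013 = 0.0528

0.053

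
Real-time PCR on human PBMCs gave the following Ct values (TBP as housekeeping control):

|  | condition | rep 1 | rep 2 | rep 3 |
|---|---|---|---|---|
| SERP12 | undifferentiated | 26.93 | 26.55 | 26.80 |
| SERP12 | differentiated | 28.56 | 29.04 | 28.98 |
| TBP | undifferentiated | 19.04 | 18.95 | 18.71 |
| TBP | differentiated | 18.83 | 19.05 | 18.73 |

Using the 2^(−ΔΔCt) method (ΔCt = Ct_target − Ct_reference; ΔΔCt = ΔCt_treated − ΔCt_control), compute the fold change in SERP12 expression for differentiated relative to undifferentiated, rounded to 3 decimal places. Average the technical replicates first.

Mean Ct: SERP12 undifferentiated 26.760; SERP12 differentiated 28.860; TBP undifferentiated 18.900; TBP differentiated 18.870
ΔCt(undifferentiated) = 26.760 − 18.900 = 7.860
ΔCt(differentiated) = 28.860 − 18.870 = 9.990
ΔΔCt = 9.990 − 7.860 = 2.130
Fold change = 2^(−2.130) = 0.2285

0.228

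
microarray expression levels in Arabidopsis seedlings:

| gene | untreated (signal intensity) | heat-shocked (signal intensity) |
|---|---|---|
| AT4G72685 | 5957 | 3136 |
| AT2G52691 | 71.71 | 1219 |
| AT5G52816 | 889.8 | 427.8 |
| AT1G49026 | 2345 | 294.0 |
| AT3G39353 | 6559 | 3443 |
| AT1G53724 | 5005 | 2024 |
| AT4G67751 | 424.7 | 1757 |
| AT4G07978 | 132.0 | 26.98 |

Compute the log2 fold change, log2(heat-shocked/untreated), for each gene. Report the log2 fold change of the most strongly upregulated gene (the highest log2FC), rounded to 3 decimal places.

log2(3136/5957) = -0.926  (AT4G72685)
log2(1219/71.71) = 4.087  (AT2G52691)
log2(427.8/889.8) = -1.057  (AT5G52816)
log2(294.0/2345) = -2.996  (AT1G49026)
log2(3443/6559) = -0.930  (AT3G39353)
log2(2024/5005) = -1.306  (AT1G53724)
log2(1757/424.7) = 2.049  (AT4G67751)
log2(26.98/132.0) = -2.291  (AT4G07978)
AT2G52691 is most strongly upregulated.

4.087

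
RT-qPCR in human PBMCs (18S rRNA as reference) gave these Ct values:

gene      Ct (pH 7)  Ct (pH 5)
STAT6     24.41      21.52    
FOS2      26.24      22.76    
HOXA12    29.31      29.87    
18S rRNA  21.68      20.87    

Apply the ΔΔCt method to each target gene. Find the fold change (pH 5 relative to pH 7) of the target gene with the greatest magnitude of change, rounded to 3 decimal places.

6.364

STAT6: ΔΔCt = (21.52−20.87) − (24.41−21.68) = 0.65 − 2.73 = -2.08; fold change = 2^2.08 = 4.228
FOS2: ΔΔCt = (22.76−20.87) − (26.24−21.68) = 1.89 − 4.56 = -2.67; fold change = 2^2.67 = 6.364
HOXA12: ΔΔCt = (29.87−20.87) − (29.31−21.68) = 9.00 − 7.63 = 1.37; fold change = 2^-1.37 = 0.387
FOS2 has the largest |ΔΔCt| = 2.67.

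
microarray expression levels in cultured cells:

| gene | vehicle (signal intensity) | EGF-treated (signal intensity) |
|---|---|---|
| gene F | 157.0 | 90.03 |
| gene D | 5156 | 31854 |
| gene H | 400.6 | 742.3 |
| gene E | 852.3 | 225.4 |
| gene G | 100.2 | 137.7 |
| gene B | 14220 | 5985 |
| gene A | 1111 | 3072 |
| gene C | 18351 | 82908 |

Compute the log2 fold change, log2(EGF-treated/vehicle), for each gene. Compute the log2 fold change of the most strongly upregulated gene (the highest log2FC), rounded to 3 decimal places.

2.627

log2(90.03/157.0) = -0.802  (gene F)
log2(31854/5156) = 2.627  (gene D)
log2(742.3/400.6) = 0.890  (gene H)
log2(225.4/852.3) = -1.919  (gene E)
log2(137.7/100.2) = 0.459  (gene G)
log2(5985/14220) = -1.248  (gene B)
log2(3072/1111) = 1.467  (gene A)
log2(82908/18351) = 2.176  (gene C)
gene D is most strongly upregulated.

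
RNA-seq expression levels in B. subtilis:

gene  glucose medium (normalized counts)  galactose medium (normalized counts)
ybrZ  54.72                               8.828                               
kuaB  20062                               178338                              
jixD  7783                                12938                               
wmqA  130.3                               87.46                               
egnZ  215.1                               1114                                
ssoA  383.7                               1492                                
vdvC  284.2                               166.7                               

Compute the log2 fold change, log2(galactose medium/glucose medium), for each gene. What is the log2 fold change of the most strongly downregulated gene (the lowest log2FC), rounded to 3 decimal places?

-2.632

log2(8.828/54.72) = -2.632  (ybrZ)
log2(178338/20062) = 3.152  (kuaB)
log2(12938/7783) = 0.733  (jixD)
log2(87.46/130.3) = -0.575  (wmqA)
log2(1114/215.1) = 2.373  (egnZ)
log2(1492/383.7) = 1.959  (ssoA)
log2(166.7/284.2) = -0.770  (vdvC)
ybrZ is most strongly downregulated.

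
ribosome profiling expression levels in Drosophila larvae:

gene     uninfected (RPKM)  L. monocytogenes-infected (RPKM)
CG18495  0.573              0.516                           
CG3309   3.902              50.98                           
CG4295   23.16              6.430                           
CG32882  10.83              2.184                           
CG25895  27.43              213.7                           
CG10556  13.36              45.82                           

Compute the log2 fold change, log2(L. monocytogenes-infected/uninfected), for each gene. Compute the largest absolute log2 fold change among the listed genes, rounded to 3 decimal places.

3.708

log2(0.516/0.573) = -0.151  (CG18495)
log2(50.98/3.902) = 3.708  (CG3309)
log2(6.430/23.16) = -1.849  (CG4295)
log2(2.184/10.83) = -2.310  (CG32882)
log2(213.7/27.43) = 2.962  (CG25895)
log2(45.82/13.36) = 1.778  (CG10556)
The largest magnitude belongs to CG3309.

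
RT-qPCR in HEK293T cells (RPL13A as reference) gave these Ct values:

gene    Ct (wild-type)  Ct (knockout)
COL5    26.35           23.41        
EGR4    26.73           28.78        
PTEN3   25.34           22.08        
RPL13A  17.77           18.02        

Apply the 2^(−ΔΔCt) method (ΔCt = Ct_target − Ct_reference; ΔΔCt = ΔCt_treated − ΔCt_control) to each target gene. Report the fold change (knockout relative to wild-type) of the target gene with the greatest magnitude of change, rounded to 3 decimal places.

11.392

COL5: ΔΔCt = (23.41−18.02) − (26.35−17.77) = 5.39 − 8.58 = -3.19; fold change = 2^3.19 = 9.126
EGR4: ΔΔCt = (28.78−18.02) − (26.73−17.77) = 10.76 − 8.96 = 1.80; fold change = 2^-1.80 = 0.287
PTEN3: ΔΔCt = (22.08−18.02) − (25.34−17.77) = 4.06 − 7.57 = -3.51; fold change = 2^3.51 = 11.392
PTEN3 has the largest |ΔΔCt| = 3.51.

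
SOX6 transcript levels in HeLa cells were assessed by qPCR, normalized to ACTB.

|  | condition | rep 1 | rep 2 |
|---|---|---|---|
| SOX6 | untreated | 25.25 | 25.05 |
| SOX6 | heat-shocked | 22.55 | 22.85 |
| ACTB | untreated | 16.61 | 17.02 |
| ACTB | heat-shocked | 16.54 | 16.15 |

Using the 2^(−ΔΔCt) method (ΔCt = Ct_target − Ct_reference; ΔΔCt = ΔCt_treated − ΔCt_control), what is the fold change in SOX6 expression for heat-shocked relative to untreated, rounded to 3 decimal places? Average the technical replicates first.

Mean Ct: SOX6 untreated 25.150; SOX6 heat-shocked 22.700; ACTB untreated 16.815; ACTB heat-shocked 16.345
ΔCt(untreated) = 25.150 − 16.815 = 8.335
ΔCt(heat-shocked) = 22.700 − 16.345 = 6.355
ΔΔCt = 6.355 − 8.335 = -1.980
Fold change = 2^(−(-1.980)) = 2^1.980 = 3.9449

3.945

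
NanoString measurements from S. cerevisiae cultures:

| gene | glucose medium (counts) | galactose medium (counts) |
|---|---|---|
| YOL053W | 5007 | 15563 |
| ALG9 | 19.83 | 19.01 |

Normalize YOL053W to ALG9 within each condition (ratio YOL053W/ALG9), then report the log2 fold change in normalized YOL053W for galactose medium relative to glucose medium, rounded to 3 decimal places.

1.697

YOL053W/ALG9 (glucose medium) = 5007 / 19.83 = 252.5
YOL053W/ALG9 (galactose medium) = 15563 / 19.01 = 818.67
Fold change = 818.67 / 252.5 = 3.2423
log2(3.2423) = 1.6970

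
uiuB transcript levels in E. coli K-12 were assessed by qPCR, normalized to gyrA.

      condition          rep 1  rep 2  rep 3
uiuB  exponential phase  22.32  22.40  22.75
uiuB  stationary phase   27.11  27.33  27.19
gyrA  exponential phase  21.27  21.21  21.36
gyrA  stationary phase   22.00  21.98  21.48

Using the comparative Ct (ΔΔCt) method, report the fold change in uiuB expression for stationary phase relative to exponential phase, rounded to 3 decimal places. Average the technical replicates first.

Mean Ct: uiuB exponential phase 22.490; uiuB stationary phase 27.210; gyrA exponential phase 21.280; gyrA stationary phase 21.820
ΔCt(exponential phase) = 22.490 − 21.280 = 1.210
ΔCt(stationary phase) = 27.210 − 21.820 = 5.390
ΔΔCt = 5.390 − 1.210 = 4.180
Fold change = 2^(−4.180) = 0.0552

0.055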